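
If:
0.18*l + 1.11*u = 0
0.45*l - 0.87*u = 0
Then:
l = 0.00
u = 0.00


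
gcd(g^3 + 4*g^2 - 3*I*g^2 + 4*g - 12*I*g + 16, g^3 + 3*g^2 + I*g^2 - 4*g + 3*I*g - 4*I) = g^2 + g*(4 + I) + 4*I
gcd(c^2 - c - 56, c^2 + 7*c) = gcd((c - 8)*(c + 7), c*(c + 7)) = c + 7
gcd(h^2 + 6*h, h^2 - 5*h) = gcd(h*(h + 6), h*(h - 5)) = h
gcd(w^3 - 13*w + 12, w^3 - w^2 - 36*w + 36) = w - 1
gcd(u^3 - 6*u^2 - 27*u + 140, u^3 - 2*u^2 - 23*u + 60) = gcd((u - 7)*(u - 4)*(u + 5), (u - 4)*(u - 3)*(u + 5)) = u^2 + u - 20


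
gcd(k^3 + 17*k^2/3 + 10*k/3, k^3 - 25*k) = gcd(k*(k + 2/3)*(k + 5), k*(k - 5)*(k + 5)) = k^2 + 5*k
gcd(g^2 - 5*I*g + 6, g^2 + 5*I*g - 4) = g + I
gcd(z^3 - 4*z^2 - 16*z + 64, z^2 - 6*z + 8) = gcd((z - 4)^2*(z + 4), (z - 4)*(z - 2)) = z - 4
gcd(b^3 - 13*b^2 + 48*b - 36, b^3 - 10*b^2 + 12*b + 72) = b^2 - 12*b + 36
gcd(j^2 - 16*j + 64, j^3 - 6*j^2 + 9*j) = 1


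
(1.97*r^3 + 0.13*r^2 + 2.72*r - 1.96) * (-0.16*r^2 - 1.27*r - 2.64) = -0.3152*r^5 - 2.5227*r^4 - 5.8011*r^3 - 3.484*r^2 - 4.6916*r + 5.1744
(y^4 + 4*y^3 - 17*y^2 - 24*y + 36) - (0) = y^4 + 4*y^3 - 17*y^2 - 24*y + 36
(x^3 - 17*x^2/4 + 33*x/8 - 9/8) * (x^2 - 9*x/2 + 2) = x^5 - 35*x^4/4 + 101*x^3/4 - 451*x^2/16 + 213*x/16 - 9/4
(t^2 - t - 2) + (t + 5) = t^2 + 3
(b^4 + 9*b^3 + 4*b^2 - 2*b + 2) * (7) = 7*b^4 + 63*b^3 + 28*b^2 - 14*b + 14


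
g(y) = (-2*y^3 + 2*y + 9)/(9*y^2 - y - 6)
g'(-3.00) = -0.15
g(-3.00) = 0.73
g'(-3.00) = -0.15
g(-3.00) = 0.73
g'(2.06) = -0.61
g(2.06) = -0.14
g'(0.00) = -0.08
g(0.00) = -1.50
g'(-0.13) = 0.56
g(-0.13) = -1.53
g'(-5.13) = -0.21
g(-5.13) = 1.14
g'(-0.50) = 7.66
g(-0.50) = -2.54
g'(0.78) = -72.39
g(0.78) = -7.37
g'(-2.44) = -0.08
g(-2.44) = 0.66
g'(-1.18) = 2.89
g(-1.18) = 1.29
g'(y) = (1 - 18*y)*(-2*y^3 + 2*y + 9)/(9*y^2 - y - 6)^2 + (2 - 6*y^2)/(9*y^2 - y - 6)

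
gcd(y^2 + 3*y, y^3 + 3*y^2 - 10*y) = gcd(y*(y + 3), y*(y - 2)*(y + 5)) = y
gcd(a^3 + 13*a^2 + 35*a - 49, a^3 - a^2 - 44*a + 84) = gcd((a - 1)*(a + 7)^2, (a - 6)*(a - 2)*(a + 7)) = a + 7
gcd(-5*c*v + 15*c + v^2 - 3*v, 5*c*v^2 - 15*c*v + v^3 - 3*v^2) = v - 3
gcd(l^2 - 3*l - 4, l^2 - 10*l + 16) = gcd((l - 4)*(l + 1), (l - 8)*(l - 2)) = 1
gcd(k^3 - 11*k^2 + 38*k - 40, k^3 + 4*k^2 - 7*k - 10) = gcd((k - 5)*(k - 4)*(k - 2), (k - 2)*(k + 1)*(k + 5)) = k - 2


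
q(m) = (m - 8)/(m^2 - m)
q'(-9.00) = -0.03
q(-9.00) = -0.19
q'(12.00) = 0.00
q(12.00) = 0.03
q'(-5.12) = -0.12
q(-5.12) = -0.42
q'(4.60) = 0.16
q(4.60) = -0.21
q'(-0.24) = -134.34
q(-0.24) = -27.69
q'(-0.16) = -307.30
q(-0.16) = -43.97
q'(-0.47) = -32.98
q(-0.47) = -12.26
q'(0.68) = 51.06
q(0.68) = 33.64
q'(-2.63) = -0.63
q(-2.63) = -1.11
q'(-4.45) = -0.17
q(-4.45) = -0.51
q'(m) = (1 - 2*m)*(m - 8)/(m^2 - m)^2 + 1/(m^2 - m) = (-m^2 + 16*m - 8)/(m^2*(m^2 - 2*m + 1))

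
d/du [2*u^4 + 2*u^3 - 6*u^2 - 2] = 2*u*(4*u^2 + 3*u - 6)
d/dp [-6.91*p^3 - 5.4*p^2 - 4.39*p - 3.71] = -20.73*p^2 - 10.8*p - 4.39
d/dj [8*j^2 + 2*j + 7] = 16*j + 2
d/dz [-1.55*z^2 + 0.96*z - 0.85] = 0.96 - 3.1*z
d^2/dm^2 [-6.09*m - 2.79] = 0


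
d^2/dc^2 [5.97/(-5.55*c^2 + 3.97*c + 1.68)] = (-367.78185*c^2 + 263.07999*c + 5.97*(11.1*c - 3.97)*(22.2*c - 7.94) + 111.32856)/(-5.55*c^2 + 3.97*c + 1.68)^3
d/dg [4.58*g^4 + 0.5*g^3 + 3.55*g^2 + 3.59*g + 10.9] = 18.32*g^3 + 1.5*g^2 + 7.1*g + 3.59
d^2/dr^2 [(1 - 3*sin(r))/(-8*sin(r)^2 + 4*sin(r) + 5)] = (192*sin(r)^5 - 160*sin(r)^4 + 432*sin(r)^3 + 148*sin(r)^2 - 817*sin(r) + 232)/(-8*sin(r)^2 + 4*sin(r) + 5)^3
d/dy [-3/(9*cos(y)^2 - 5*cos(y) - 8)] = 3*(5 - 18*cos(y))*sin(y)/(-9*cos(y)^2 + 5*cos(y) + 8)^2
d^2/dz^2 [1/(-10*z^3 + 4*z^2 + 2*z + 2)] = ((15*z - 2)*(-5*z^3 + 2*z^2 + z + 1) + (-15*z^2 + 4*z + 1)^2)/(-5*z^3 + 2*z^2 + z + 1)^3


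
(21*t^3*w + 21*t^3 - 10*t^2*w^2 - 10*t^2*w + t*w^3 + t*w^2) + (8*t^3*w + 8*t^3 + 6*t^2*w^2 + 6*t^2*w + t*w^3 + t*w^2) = 29*t^3*w + 29*t^3 - 4*t^2*w^2 - 4*t^2*w + 2*t*w^3 + 2*t*w^2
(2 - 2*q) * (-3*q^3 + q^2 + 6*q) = 6*q^4 - 8*q^3 - 10*q^2 + 12*q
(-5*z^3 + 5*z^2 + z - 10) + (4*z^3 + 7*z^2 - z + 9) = -z^3 + 12*z^2 - 1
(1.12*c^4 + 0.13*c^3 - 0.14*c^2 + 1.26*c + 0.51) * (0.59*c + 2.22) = 0.6608*c^5 + 2.5631*c^4 + 0.206*c^3 + 0.4326*c^2 + 3.0981*c + 1.1322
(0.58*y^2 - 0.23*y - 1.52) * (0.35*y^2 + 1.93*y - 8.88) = 0.203*y^4 + 1.0389*y^3 - 6.1263*y^2 - 0.8912*y + 13.4976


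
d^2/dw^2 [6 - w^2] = -2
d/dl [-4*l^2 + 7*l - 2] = 7 - 8*l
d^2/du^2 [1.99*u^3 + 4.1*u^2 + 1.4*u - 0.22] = 11.94*u + 8.2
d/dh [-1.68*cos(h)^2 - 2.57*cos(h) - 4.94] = (3.36*cos(h) + 2.57)*sin(h)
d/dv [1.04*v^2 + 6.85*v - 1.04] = 2.08*v + 6.85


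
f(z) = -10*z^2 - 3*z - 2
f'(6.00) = -123.00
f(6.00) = -380.00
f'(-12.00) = 237.00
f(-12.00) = -1406.00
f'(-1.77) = 32.40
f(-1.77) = -28.02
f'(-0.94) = 15.80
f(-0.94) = -8.02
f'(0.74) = -17.80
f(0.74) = -9.70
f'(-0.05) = -2.00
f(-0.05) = -1.88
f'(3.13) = -65.60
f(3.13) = -109.36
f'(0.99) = -22.80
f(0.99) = -14.77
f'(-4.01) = 77.20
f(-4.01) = -150.77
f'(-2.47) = 46.40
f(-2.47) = -55.60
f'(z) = -20*z - 3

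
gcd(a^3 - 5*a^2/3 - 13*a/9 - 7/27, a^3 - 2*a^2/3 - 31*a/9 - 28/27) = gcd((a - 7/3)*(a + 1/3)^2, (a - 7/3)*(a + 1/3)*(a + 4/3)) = a^2 - 2*a - 7/9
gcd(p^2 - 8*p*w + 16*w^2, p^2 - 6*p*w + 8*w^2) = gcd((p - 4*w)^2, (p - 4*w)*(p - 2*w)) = p - 4*w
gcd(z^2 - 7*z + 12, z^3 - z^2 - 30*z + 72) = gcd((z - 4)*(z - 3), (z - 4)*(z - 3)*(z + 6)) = z^2 - 7*z + 12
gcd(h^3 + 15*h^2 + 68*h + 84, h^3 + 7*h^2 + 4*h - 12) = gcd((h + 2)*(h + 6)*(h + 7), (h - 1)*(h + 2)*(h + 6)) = h^2 + 8*h + 12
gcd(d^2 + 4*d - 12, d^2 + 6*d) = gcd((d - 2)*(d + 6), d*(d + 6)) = d + 6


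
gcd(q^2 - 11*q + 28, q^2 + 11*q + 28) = 1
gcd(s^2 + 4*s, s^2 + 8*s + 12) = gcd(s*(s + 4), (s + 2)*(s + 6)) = 1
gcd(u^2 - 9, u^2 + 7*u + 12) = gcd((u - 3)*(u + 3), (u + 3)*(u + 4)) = u + 3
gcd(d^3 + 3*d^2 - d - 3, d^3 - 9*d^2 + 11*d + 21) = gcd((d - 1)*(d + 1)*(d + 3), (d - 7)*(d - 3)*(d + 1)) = d + 1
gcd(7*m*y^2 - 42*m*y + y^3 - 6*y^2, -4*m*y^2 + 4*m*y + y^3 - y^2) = y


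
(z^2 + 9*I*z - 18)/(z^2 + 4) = (z^2 + 9*I*z - 18)/(z^2 + 4)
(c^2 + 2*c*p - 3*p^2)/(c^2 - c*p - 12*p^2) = (-c + p)/(-c + 4*p)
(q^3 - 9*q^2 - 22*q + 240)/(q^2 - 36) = (q^2 - 3*q - 40)/(q + 6)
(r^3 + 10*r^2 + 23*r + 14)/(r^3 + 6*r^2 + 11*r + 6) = (r + 7)/(r + 3)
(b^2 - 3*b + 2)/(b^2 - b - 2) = (b - 1)/(b + 1)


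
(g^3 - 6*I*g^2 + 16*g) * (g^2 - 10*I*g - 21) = g^5 - 16*I*g^4 - 65*g^3 - 34*I*g^2 - 336*g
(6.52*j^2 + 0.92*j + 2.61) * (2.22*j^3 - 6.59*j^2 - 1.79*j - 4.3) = 14.4744*j^5 - 40.9244*j^4 - 11.9394*j^3 - 46.8827*j^2 - 8.6279*j - 11.223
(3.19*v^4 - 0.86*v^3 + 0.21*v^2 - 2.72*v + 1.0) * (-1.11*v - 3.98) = -3.5409*v^5 - 11.7416*v^4 + 3.1897*v^3 + 2.1834*v^2 + 9.7156*v - 3.98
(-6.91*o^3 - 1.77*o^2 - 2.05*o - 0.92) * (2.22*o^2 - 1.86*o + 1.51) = -15.3402*o^5 + 8.9232*o^4 - 11.6929*o^3 - 0.9021*o^2 - 1.3843*o - 1.3892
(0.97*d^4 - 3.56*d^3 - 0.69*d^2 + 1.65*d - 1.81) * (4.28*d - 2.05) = 4.1516*d^5 - 17.2253*d^4 + 4.3448*d^3 + 8.4765*d^2 - 11.1293*d + 3.7105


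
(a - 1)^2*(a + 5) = a^3 + 3*a^2 - 9*a + 5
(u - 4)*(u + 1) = u^2 - 3*u - 4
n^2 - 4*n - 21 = (n - 7)*(n + 3)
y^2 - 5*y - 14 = (y - 7)*(y + 2)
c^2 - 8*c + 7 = (c - 7)*(c - 1)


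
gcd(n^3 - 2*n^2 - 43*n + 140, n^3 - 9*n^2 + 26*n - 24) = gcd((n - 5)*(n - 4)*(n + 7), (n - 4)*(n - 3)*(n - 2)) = n - 4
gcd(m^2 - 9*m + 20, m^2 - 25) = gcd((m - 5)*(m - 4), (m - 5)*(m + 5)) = m - 5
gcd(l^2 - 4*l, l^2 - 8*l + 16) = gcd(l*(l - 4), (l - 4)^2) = l - 4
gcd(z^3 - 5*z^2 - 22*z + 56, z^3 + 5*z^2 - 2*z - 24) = z^2 + 2*z - 8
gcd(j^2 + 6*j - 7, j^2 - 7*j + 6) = j - 1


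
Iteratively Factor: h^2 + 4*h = (h)*(h + 4)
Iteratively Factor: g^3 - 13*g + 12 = (g - 3)*(g^2 + 3*g - 4) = (g - 3)*(g + 4)*(g - 1)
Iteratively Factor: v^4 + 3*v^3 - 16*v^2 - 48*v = (v + 3)*(v^3 - 16*v) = (v + 3)*(v + 4)*(v^2 - 4*v) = (v - 4)*(v + 3)*(v + 4)*(v)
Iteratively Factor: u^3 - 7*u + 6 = (u + 3)*(u^2 - 3*u + 2) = (u - 2)*(u + 3)*(u - 1)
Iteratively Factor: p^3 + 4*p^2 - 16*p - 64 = (p + 4)*(p^2 - 16) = (p + 4)^2*(p - 4)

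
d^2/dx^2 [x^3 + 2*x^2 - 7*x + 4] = 6*x + 4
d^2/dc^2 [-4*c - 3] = 0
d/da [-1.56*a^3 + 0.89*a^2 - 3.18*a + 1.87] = -4.68*a^2 + 1.78*a - 3.18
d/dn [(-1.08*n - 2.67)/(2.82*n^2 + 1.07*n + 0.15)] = (3.0456*n^2 + 15.0588*n + 2.6949)/(7.9524*n^4 + 6.0348*n^3 + 1.9909*n^2 + 0.321*n + 0.0225)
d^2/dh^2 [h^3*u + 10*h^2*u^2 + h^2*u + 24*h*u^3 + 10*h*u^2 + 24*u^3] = 2*u*(3*h + 10*u + 1)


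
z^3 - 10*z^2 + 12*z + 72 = (z - 6)^2*(z + 2)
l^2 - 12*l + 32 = (l - 8)*(l - 4)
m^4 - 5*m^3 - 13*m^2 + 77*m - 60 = (m - 5)*(m - 3)*(m - 1)*(m + 4)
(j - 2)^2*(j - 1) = j^3 - 5*j^2 + 8*j - 4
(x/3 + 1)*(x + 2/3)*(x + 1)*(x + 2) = x^4/3 + 20*x^3/9 + 5*x^2 + 40*x/9 + 4/3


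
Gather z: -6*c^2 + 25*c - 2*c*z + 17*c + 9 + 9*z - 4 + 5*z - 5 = -6*c^2 + 42*c + z*(14 - 2*c)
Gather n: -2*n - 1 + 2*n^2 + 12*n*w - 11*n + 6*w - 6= 2*n^2 + n*(12*w - 13) + 6*w - 7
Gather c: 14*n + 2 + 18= 14*n + 20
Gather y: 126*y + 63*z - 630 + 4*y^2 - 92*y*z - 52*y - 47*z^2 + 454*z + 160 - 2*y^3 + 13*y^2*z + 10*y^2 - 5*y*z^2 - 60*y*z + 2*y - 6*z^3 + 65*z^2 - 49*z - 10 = -2*y^3 + y^2*(13*z + 14) + y*(-5*z^2 - 152*z + 76) - 6*z^3 + 18*z^2 + 468*z - 480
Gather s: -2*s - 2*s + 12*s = 8*s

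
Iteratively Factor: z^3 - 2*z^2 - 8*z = (z)*(z^2 - 2*z - 8) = z*(z - 4)*(z + 2)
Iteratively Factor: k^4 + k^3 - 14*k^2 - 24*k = (k)*(k^3 + k^2 - 14*k - 24) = k*(k + 3)*(k^2 - 2*k - 8) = k*(k + 2)*(k + 3)*(k - 4)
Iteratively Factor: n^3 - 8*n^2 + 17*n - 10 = (n - 5)*(n^2 - 3*n + 2) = (n - 5)*(n - 1)*(n - 2)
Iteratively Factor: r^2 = (r)*(r)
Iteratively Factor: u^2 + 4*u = (u + 4)*(u)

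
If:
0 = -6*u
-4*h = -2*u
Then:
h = 0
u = 0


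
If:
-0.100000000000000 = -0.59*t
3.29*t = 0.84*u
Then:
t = 0.17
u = 0.66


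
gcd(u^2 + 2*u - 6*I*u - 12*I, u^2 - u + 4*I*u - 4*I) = 1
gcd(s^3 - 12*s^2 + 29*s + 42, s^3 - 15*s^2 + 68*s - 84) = s^2 - 13*s + 42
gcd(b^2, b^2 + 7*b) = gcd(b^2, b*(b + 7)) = b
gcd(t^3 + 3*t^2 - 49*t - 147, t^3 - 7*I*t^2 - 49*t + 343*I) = t^2 - 49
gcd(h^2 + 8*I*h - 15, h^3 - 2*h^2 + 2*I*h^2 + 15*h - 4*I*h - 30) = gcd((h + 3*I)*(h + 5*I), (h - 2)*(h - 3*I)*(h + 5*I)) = h + 5*I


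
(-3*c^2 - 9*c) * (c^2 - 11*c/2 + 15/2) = -3*c^4 + 15*c^3/2 + 27*c^2 - 135*c/2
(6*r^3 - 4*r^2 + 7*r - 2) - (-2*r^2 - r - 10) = 6*r^3 - 2*r^2 + 8*r + 8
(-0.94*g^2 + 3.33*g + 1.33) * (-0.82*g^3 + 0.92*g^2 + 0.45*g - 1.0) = 0.7708*g^5 - 3.5954*g^4 + 1.55*g^3 + 3.6621*g^2 - 2.7315*g - 1.33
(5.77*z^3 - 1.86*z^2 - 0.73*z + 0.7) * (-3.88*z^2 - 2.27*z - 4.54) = -22.3876*z^5 - 5.8811*z^4 - 19.1412*z^3 + 7.3855*z^2 + 1.7252*z - 3.178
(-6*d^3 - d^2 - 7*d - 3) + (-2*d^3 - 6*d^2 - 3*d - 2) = -8*d^3 - 7*d^2 - 10*d - 5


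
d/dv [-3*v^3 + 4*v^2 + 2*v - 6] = -9*v^2 + 8*v + 2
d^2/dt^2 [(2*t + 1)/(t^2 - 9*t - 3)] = 2*((17 - 6*t)*(-t^2 + 9*t + 3) - (2*t - 9)^2*(2*t + 1))/(-t^2 + 9*t + 3)^3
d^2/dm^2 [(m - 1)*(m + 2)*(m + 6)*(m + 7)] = 12*m^2 + 84*m + 106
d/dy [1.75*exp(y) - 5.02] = 1.75*exp(y)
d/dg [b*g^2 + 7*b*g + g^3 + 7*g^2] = 2*b*g + 7*b + 3*g^2 + 14*g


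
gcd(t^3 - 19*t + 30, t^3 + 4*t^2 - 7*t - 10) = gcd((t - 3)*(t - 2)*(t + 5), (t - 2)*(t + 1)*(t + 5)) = t^2 + 3*t - 10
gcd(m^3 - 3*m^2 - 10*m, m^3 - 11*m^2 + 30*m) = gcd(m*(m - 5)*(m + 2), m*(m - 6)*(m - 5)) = m^2 - 5*m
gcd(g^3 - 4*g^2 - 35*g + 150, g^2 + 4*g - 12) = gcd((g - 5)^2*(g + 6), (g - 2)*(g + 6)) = g + 6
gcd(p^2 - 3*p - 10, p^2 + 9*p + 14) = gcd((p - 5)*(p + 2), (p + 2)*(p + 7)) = p + 2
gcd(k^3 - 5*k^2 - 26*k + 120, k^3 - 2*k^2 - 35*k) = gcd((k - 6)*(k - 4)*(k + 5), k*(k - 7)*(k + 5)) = k + 5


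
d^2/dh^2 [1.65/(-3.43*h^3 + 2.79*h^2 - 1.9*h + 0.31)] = ((33.957*h - 9.207)*(3.43*h^3 - 2.79*h^2 + 1.9*h - 0.31) - 1.65*(10.29*h^2 - 5.58*h + 1.9)*(20.58*h^2 - 11.16*h + 3.8))/(3.43*h^3 - 2.79*h^2 + 1.9*h - 0.31)^3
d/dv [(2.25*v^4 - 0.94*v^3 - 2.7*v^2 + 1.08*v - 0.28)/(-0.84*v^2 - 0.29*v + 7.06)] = (-3.78*v^5 - 1.1679*v^4 + 64.0852*v^3 - 18.219*v^2 - 38.5944*v + 7.5436)/(0.7056*v^4 + 0.4872*v^3 - 11.7767*v^2 - 4.0948*v + 49.8436)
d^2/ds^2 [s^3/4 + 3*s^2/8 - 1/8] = 3*s/2 + 3/4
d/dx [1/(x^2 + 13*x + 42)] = (-2*x - 13)/(x^2 + 13*x + 42)^2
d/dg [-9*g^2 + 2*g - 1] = 2 - 18*g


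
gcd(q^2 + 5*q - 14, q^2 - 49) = q + 7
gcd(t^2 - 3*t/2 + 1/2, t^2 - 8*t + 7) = t - 1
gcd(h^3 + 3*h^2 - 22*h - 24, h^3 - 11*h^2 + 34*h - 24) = h - 4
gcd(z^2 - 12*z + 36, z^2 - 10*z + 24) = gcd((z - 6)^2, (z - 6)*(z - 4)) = z - 6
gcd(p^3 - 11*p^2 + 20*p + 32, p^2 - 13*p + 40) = p - 8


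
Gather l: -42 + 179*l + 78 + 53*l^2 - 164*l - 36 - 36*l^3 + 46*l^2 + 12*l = -36*l^3 + 99*l^2 + 27*l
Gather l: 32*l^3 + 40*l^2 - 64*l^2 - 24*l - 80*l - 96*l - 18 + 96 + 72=32*l^3 - 24*l^2 - 200*l + 150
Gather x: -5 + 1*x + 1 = x - 4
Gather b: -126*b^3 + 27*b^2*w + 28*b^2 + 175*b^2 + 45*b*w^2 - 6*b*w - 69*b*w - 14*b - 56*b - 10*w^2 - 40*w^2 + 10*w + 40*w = -126*b^3 + b^2*(27*w + 203) + b*(45*w^2 - 75*w - 70) - 50*w^2 + 50*w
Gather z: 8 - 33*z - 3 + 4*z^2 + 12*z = 4*z^2 - 21*z + 5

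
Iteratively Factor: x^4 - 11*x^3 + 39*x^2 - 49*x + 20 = (x - 4)*(x^3 - 7*x^2 + 11*x - 5) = (x - 4)*(x - 1)*(x^2 - 6*x + 5) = (x - 4)*(x - 1)^2*(x - 5)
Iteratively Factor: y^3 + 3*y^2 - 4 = (y - 1)*(y^2 + 4*y + 4) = (y - 1)*(y + 2)*(y + 2)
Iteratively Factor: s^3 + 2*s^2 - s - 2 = (s - 1)*(s^2 + 3*s + 2) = (s - 1)*(s + 1)*(s + 2)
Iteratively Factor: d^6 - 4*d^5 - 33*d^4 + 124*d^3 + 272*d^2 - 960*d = (d - 4)*(d^5 - 33*d^3 - 8*d^2 + 240*d) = (d - 4)*(d + 4)*(d^4 - 4*d^3 - 17*d^2 + 60*d) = (d - 4)*(d - 3)*(d + 4)*(d^3 - d^2 - 20*d) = (d - 4)*(d - 3)*(d + 4)^2*(d^2 - 5*d) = d*(d - 4)*(d - 3)*(d + 4)^2*(d - 5)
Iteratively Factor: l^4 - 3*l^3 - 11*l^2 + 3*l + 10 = (l + 2)*(l^3 - 5*l^2 - l + 5) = (l - 5)*(l + 2)*(l^2 - 1) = (l - 5)*(l + 1)*(l + 2)*(l - 1)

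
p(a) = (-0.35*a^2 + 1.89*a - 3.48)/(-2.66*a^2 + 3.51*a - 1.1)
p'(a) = (1.89 - 0.7*a)/(-2.66*a^2 + 3.51*a - 1.1) + (5.32*a - 3.51)*(-0.35*a^2 + 1.89*a - 3.48)/(-2.66*a^2 + 3.51*a - 1.1)^2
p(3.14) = 0.06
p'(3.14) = -0.03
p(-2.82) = 0.36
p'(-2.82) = 0.09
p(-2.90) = 0.35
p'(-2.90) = 0.08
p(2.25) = 0.15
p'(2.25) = -0.24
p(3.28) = 0.06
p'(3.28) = -0.02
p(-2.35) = 0.41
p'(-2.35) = 0.13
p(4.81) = 0.05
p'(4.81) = 0.01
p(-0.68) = 1.04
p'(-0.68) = 1.08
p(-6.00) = 0.23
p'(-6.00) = 0.02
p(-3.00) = 0.35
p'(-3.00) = 0.08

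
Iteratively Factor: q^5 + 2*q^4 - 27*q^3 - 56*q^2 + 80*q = (q - 5)*(q^4 + 7*q^3 + 8*q^2 - 16*q) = q*(q - 5)*(q^3 + 7*q^2 + 8*q - 16) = q*(q - 5)*(q + 4)*(q^2 + 3*q - 4) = q*(q - 5)*(q - 1)*(q + 4)*(q + 4)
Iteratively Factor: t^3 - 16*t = (t - 4)*(t^2 + 4*t) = t*(t - 4)*(t + 4)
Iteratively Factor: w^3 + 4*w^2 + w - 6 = (w + 2)*(w^2 + 2*w - 3) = (w - 1)*(w + 2)*(w + 3)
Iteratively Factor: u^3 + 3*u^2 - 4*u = (u - 1)*(u^2 + 4*u) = (u - 1)*(u + 4)*(u)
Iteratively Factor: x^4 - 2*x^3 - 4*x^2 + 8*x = (x + 2)*(x^3 - 4*x^2 + 4*x) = (x - 2)*(x + 2)*(x^2 - 2*x) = x*(x - 2)*(x + 2)*(x - 2)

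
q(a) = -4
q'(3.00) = 0.00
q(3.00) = -4.00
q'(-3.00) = 0.00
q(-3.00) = -4.00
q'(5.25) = 0.00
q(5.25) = -4.00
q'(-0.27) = 0.00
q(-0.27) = -4.00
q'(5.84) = 0.00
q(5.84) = -4.00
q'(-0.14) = 0.00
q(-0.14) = -4.00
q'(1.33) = 0.00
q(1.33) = -4.00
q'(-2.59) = 0.00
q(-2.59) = -4.00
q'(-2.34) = 0.00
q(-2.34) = -4.00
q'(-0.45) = 0.00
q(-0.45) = -4.00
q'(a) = 0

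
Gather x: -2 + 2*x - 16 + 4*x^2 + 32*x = 4*x^2 + 34*x - 18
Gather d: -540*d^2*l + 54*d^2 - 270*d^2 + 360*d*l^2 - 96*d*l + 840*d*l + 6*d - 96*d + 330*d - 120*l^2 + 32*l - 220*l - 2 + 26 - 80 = d^2*(-540*l - 216) + d*(360*l^2 + 744*l + 240) - 120*l^2 - 188*l - 56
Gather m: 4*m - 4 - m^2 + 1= -m^2 + 4*m - 3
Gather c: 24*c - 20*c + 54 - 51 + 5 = 4*c + 8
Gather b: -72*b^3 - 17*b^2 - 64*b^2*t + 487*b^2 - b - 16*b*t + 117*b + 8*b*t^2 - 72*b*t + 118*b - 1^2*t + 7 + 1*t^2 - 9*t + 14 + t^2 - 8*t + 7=-72*b^3 + b^2*(470 - 64*t) + b*(8*t^2 - 88*t + 234) + 2*t^2 - 18*t + 28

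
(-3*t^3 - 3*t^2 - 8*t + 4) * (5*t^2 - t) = -15*t^5 - 12*t^4 - 37*t^3 + 28*t^2 - 4*t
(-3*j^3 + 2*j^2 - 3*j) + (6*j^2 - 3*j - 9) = -3*j^3 + 8*j^2 - 6*j - 9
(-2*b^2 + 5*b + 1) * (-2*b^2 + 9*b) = 4*b^4 - 28*b^3 + 43*b^2 + 9*b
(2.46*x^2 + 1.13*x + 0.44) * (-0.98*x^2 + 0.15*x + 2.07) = -2.4108*x^4 - 0.7384*x^3 + 4.8305*x^2 + 2.4051*x + 0.9108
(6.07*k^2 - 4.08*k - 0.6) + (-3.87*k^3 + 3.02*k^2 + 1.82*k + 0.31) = -3.87*k^3 + 9.09*k^2 - 2.26*k - 0.29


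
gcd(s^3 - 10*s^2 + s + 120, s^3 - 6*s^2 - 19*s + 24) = s^2 - 5*s - 24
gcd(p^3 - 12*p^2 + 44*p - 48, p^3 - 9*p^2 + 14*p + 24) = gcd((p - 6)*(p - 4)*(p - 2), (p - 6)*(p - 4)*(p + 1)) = p^2 - 10*p + 24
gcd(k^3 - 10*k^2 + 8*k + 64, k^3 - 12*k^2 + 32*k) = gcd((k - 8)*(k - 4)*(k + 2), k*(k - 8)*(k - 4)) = k^2 - 12*k + 32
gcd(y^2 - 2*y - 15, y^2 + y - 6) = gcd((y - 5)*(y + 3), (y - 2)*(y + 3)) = y + 3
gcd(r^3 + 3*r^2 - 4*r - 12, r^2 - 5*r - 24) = r + 3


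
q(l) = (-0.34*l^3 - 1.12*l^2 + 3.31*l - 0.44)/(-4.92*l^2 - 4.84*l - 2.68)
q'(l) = (9.84*l + 4.84)*(-0.34*l^3 - 1.12*l^2 + 3.31*l - 0.44)/(-4.92*l^2 - 4.84*l - 2.68)^2 + (-1.02*l^2 - 2.24*l + 3.31)/(-4.92*l^2 - 4.84*l - 2.68) = (1.6728*l^4 + 3.2912*l^3 + 24.4396*l^2 + 1.6736*l - 11.0004)/(24.2064*l^4 + 47.6256*l^3 + 49.7968*l^2 + 25.9424*l + 7.1824)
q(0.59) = -0.15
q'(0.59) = -0.01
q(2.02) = 0.03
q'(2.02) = 0.14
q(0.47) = -0.14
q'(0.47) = -0.12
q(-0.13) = 0.42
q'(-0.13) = -2.37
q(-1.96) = 0.72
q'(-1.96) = 0.54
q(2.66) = 0.12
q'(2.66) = 0.12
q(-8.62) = -0.32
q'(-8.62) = 0.08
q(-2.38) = 0.53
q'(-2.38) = 0.37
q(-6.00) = -0.09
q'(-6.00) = 0.10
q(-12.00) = -0.59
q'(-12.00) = 0.08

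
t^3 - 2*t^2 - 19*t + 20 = (t - 5)*(t - 1)*(t + 4)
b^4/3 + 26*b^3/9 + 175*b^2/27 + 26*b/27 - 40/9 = (b/3 + 1)*(b - 2/3)*(b + 4/3)*(b + 5)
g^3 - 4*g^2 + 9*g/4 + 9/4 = (g - 3)*(g - 3/2)*(g + 1/2)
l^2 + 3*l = l*(l + 3)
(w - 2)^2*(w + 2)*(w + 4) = w^4 + 2*w^3 - 12*w^2 - 8*w + 32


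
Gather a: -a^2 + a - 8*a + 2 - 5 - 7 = -a^2 - 7*a - 10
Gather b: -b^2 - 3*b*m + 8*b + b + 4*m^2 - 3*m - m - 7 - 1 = -b^2 + b*(9 - 3*m) + 4*m^2 - 4*m - 8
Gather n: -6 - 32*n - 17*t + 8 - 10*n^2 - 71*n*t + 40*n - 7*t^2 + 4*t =-10*n^2 + n*(8 - 71*t) - 7*t^2 - 13*t + 2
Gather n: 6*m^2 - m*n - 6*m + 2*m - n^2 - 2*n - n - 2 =6*m^2 - 4*m - n^2 + n*(-m - 3) - 2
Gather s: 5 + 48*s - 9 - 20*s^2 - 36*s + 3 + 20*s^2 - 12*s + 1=0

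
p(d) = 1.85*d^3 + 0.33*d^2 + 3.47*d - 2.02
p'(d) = 5.55*d^2 + 0.66*d + 3.47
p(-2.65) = -43.33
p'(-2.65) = 40.70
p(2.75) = 48.49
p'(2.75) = 47.26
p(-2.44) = -35.40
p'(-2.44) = 34.90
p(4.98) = 251.93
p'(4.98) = 144.40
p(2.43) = 34.91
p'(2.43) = 37.85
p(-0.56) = -4.18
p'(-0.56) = 4.84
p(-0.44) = -3.64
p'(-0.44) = 4.25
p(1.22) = 6.06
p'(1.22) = 12.54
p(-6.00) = -410.56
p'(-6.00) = 199.31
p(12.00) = 3283.94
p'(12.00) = 810.59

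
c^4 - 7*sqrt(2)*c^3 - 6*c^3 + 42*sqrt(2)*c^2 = c^2*(c - 6)*(c - 7*sqrt(2))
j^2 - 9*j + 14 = (j - 7)*(j - 2)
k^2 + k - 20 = (k - 4)*(k + 5)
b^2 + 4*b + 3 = (b + 1)*(b + 3)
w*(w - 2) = w^2 - 2*w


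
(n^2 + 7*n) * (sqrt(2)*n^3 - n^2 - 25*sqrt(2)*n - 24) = sqrt(2)*n^5 - n^4 + 7*sqrt(2)*n^4 - 25*sqrt(2)*n^3 - 7*n^3 - 175*sqrt(2)*n^2 - 24*n^2 - 168*n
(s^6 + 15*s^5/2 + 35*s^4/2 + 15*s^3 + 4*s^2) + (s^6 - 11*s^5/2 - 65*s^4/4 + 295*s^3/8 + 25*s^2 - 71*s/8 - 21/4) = 2*s^6 + 2*s^5 + 5*s^4/4 + 415*s^3/8 + 29*s^2 - 71*s/8 - 21/4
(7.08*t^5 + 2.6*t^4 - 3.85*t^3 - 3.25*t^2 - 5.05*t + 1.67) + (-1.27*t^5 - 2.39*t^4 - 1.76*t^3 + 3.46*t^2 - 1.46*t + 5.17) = 5.81*t^5 + 0.21*t^4 - 5.61*t^3 + 0.21*t^2 - 6.51*t + 6.84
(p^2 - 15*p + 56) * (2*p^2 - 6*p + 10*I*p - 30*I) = 2*p^4 - 36*p^3 + 10*I*p^3 + 202*p^2 - 180*I*p^2 - 336*p + 1010*I*p - 1680*I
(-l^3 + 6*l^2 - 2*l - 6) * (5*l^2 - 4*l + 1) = -5*l^5 + 34*l^4 - 35*l^3 - 16*l^2 + 22*l - 6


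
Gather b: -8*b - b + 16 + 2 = 18 - 9*b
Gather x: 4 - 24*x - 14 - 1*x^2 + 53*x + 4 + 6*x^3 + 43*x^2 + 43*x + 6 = 6*x^3 + 42*x^2 + 72*x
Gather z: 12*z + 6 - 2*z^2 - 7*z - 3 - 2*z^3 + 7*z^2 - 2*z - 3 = -2*z^3 + 5*z^2 + 3*z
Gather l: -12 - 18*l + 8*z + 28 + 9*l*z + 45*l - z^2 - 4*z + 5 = l*(9*z + 27) - z^2 + 4*z + 21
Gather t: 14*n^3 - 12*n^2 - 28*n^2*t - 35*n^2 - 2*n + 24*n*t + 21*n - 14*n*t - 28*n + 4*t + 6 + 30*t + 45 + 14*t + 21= 14*n^3 - 47*n^2 - 9*n + t*(-28*n^2 + 10*n + 48) + 72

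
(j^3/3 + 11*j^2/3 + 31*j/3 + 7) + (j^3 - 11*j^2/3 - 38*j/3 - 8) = 4*j^3/3 - 7*j/3 - 1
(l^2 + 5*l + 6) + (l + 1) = l^2 + 6*l + 7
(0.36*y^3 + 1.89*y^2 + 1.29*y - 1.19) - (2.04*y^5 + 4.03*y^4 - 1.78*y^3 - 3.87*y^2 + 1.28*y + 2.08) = -2.04*y^5 - 4.03*y^4 + 2.14*y^3 + 5.76*y^2 + 0.01*y - 3.27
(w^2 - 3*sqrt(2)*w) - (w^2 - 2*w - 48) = -3*sqrt(2)*w + 2*w + 48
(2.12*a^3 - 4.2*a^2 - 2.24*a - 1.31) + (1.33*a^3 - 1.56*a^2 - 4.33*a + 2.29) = 3.45*a^3 - 5.76*a^2 - 6.57*a + 0.98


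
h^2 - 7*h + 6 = (h - 6)*(h - 1)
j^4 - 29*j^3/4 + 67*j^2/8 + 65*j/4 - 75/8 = (j - 5)*(j - 3)*(j - 1/2)*(j + 5/4)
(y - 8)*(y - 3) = y^2 - 11*y + 24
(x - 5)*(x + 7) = x^2 + 2*x - 35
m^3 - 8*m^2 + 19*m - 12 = (m - 4)*(m - 3)*(m - 1)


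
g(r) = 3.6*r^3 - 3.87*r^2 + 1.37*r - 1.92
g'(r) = 10.8*r^2 - 7.74*r + 1.37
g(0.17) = -1.78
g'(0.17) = 0.37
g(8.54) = 1969.74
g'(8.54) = 722.93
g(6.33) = 764.78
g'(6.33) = 385.12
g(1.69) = 6.72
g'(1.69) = 19.14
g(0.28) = -1.76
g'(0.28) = 0.05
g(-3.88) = -275.78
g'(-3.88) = 193.99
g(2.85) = 53.89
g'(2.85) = 67.03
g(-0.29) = -2.73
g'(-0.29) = 4.52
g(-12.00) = -6796.44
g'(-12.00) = 1649.45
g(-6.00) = -927.06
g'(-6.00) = 436.61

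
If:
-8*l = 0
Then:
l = 0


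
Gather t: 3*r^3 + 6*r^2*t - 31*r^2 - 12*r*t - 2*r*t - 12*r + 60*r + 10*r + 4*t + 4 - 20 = 3*r^3 - 31*r^2 + 58*r + t*(6*r^2 - 14*r + 4) - 16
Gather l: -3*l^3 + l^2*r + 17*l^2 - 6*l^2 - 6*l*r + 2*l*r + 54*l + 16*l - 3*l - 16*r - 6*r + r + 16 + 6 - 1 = -3*l^3 + l^2*(r + 11) + l*(67 - 4*r) - 21*r + 21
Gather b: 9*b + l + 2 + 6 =9*b + l + 8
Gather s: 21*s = 21*s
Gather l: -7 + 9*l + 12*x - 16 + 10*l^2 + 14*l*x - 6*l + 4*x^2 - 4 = 10*l^2 + l*(14*x + 3) + 4*x^2 + 12*x - 27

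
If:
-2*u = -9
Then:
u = 9/2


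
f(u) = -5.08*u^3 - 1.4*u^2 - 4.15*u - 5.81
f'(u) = -15.24*u^2 - 2.8*u - 4.15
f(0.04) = -5.98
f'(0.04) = -4.29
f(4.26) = -441.62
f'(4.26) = -292.65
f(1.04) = -17.35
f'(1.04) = -23.55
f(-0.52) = -3.32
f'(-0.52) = -6.81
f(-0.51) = -3.38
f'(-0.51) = -6.69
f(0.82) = -12.96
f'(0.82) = -16.69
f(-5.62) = 875.02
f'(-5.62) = -469.76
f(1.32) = -25.41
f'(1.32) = -34.40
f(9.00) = -3859.88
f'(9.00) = -1263.79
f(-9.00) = 3621.46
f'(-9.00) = -1213.39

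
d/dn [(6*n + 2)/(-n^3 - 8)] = 6*(2*n^3 + n^2 - 8)/(n^6 + 16*n^3 + 64)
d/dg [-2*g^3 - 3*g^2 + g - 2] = -6*g^2 - 6*g + 1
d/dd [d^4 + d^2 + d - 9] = 4*d^3 + 2*d + 1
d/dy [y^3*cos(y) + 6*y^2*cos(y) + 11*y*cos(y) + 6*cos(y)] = -y^3*sin(y) - 6*y^2*sin(y) + 3*y^2*cos(y) - 11*y*sin(y) + 12*y*cos(y) - 6*sin(y) + 11*cos(y)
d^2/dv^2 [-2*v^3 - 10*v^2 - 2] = -12*v - 20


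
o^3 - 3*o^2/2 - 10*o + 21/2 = (o - 7/2)*(o - 1)*(o + 3)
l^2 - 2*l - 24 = (l - 6)*(l + 4)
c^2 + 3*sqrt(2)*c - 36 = (c - 3*sqrt(2))*(c + 6*sqrt(2))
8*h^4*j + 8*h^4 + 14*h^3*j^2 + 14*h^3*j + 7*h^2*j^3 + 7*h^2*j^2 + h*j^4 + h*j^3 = (h + j)*(2*h + j)*(4*h + j)*(h*j + h)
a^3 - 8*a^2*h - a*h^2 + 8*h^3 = (a - 8*h)*(a - h)*(a + h)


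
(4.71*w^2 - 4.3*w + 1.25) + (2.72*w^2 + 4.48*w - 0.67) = 7.43*w^2 + 0.180000000000001*w + 0.58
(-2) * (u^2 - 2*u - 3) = -2*u^2 + 4*u + 6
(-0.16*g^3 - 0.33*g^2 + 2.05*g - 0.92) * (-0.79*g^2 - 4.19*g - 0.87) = 0.1264*g^5 + 0.9311*g^4 - 0.0975999999999997*g^3 - 7.5756*g^2 + 2.0713*g + 0.8004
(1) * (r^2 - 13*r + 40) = r^2 - 13*r + 40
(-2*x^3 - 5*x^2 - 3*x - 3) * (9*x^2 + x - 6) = -18*x^5 - 47*x^4 - 20*x^3 + 15*x + 18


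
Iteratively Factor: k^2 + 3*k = (k)*(k + 3)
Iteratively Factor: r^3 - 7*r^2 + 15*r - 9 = (r - 1)*(r^2 - 6*r + 9) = (r - 3)*(r - 1)*(r - 3)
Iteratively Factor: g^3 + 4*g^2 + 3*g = (g)*(g^2 + 4*g + 3) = g*(g + 1)*(g + 3)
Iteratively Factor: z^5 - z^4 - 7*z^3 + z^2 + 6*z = (z)*(z^4 - z^3 - 7*z^2 + z + 6) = z*(z + 1)*(z^3 - 2*z^2 - 5*z + 6) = z*(z - 3)*(z + 1)*(z^2 + z - 2) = z*(z - 3)*(z - 1)*(z + 1)*(z + 2)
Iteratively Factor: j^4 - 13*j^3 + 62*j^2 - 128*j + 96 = (j - 2)*(j^3 - 11*j^2 + 40*j - 48) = (j - 4)*(j - 2)*(j^2 - 7*j + 12) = (j - 4)*(j - 3)*(j - 2)*(j - 4)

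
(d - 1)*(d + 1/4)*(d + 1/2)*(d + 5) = d^4 + 19*d^3/4 - 15*d^2/8 - 13*d/4 - 5/8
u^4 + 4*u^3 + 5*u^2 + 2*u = u*(u + 1)^2*(u + 2)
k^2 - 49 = (k - 7)*(k + 7)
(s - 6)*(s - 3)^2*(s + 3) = s^4 - 9*s^3 + 9*s^2 + 81*s - 162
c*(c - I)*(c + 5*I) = c^3 + 4*I*c^2 + 5*c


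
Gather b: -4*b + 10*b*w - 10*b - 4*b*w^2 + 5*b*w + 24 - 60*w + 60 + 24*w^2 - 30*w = b*(-4*w^2 + 15*w - 14) + 24*w^2 - 90*w + 84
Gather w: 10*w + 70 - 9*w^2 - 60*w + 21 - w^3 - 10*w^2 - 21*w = -w^3 - 19*w^2 - 71*w + 91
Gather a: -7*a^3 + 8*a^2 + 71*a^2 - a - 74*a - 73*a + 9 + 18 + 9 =-7*a^3 + 79*a^2 - 148*a + 36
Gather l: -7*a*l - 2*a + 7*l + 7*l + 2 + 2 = -2*a + l*(14 - 7*a) + 4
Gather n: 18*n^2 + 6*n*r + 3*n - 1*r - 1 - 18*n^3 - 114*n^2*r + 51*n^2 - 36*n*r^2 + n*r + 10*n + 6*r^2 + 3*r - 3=-18*n^3 + n^2*(69 - 114*r) + n*(-36*r^2 + 7*r + 13) + 6*r^2 + 2*r - 4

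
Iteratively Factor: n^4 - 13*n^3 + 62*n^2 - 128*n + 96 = (n - 2)*(n^3 - 11*n^2 + 40*n - 48) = (n - 4)*(n - 2)*(n^2 - 7*n + 12) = (n - 4)*(n - 3)*(n - 2)*(n - 4)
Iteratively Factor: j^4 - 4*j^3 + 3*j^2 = (j)*(j^3 - 4*j^2 + 3*j) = j*(j - 3)*(j^2 - j) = j*(j - 3)*(j - 1)*(j)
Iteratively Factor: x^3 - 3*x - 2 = (x + 1)*(x^2 - x - 2) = (x + 1)^2*(x - 2)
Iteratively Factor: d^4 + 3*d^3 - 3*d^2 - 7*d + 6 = (d - 1)*(d^3 + 4*d^2 + d - 6) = (d - 1)^2*(d^2 + 5*d + 6) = (d - 1)^2*(d + 2)*(d + 3)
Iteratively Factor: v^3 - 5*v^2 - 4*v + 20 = (v + 2)*(v^2 - 7*v + 10) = (v - 2)*(v + 2)*(v - 5)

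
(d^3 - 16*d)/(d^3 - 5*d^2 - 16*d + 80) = d/(d - 5)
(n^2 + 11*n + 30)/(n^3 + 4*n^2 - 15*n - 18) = (n + 5)/(n^2 - 2*n - 3)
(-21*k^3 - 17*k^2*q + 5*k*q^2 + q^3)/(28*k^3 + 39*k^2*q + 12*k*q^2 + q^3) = (-3*k + q)/(4*k + q)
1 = 1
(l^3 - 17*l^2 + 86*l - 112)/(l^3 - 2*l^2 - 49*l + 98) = (l - 8)/(l + 7)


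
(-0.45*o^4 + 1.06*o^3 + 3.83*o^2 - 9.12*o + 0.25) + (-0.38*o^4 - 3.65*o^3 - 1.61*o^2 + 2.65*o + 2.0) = -0.83*o^4 - 2.59*o^3 + 2.22*o^2 - 6.47*o + 2.25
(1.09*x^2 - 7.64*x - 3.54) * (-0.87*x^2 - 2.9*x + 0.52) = -0.9483*x^4 + 3.4858*x^3 + 25.8026*x^2 + 6.2932*x - 1.8408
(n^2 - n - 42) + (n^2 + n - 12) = 2*n^2 - 54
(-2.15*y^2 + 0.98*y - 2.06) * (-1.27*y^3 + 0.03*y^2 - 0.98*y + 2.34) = 2.7305*y^5 - 1.3091*y^4 + 4.7526*y^3 - 6.0532*y^2 + 4.312*y - 4.8204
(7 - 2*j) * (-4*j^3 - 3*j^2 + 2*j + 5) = 8*j^4 - 22*j^3 - 25*j^2 + 4*j + 35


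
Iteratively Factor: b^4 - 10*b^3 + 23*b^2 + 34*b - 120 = (b - 5)*(b^3 - 5*b^2 - 2*b + 24) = (b - 5)*(b - 3)*(b^2 - 2*b - 8) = (b - 5)*(b - 3)*(b + 2)*(b - 4)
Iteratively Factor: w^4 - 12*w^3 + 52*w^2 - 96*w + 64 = (w - 2)*(w^3 - 10*w^2 + 32*w - 32) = (w - 2)^2*(w^2 - 8*w + 16) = (w - 4)*(w - 2)^2*(w - 4)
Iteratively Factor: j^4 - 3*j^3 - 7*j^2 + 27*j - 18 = (j - 1)*(j^3 - 2*j^2 - 9*j + 18) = (j - 3)*(j - 1)*(j^2 + j - 6) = (j - 3)*(j - 1)*(j + 3)*(j - 2)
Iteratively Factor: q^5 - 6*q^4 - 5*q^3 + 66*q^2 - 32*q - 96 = (q + 1)*(q^4 - 7*q^3 + 2*q^2 + 64*q - 96) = (q + 1)*(q + 3)*(q^3 - 10*q^2 + 32*q - 32) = (q - 2)*(q + 1)*(q + 3)*(q^2 - 8*q + 16) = (q - 4)*(q - 2)*(q + 1)*(q + 3)*(q - 4)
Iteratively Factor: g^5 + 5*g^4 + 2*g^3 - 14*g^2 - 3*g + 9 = (g - 1)*(g^4 + 6*g^3 + 8*g^2 - 6*g - 9) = (g - 1)*(g + 3)*(g^3 + 3*g^2 - g - 3) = (g - 1)*(g + 3)^2*(g^2 - 1) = (g - 1)^2*(g + 3)^2*(g + 1)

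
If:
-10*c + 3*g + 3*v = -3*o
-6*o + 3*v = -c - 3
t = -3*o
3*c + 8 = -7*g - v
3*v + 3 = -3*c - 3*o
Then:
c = -126/293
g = -253/293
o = 28/293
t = -84/293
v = -195/293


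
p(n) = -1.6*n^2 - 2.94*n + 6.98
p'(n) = -3.2*n - 2.94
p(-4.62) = -13.59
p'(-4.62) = 11.84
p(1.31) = 0.38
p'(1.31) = -7.13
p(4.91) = -46.03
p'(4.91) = -18.65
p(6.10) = -70.49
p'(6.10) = -22.46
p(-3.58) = -3.00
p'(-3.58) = 8.52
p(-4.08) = -7.66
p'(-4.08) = 10.12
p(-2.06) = 6.25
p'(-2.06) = 3.65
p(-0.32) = 7.76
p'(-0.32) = -1.92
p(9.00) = -149.08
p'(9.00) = -31.74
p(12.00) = -258.70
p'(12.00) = -41.34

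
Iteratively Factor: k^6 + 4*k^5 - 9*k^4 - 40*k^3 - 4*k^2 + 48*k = (k + 2)*(k^5 + 2*k^4 - 13*k^3 - 14*k^2 + 24*k) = (k + 2)^2*(k^4 - 13*k^2 + 12*k) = (k + 2)^2*(k + 4)*(k^3 - 4*k^2 + 3*k) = (k - 1)*(k + 2)^2*(k + 4)*(k^2 - 3*k) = k*(k - 1)*(k + 2)^2*(k + 4)*(k - 3)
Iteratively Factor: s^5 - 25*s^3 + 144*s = (s + 3)*(s^4 - 3*s^3 - 16*s^2 + 48*s) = (s - 3)*(s + 3)*(s^3 - 16*s) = s*(s - 3)*(s + 3)*(s^2 - 16) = s*(s - 3)*(s + 3)*(s + 4)*(s - 4)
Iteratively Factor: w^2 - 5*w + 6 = (w - 2)*(w - 3)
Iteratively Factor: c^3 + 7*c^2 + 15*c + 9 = (c + 3)*(c^2 + 4*c + 3) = (c + 1)*(c + 3)*(c + 3)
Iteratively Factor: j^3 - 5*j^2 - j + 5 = (j + 1)*(j^2 - 6*j + 5) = (j - 1)*(j + 1)*(j - 5)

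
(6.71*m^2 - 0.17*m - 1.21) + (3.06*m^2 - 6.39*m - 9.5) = 9.77*m^2 - 6.56*m - 10.71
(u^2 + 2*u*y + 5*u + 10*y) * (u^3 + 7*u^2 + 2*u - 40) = u^5 + 2*u^4*y + 12*u^4 + 24*u^3*y + 37*u^3 + 74*u^2*y - 30*u^2 - 60*u*y - 200*u - 400*y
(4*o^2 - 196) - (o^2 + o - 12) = 3*o^2 - o - 184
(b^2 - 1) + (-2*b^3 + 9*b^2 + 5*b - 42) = -2*b^3 + 10*b^2 + 5*b - 43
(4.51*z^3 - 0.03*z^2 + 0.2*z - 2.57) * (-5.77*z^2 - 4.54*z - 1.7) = -26.0227*z^5 - 20.3023*z^4 - 8.6848*z^3 + 13.9719*z^2 + 11.3278*z + 4.369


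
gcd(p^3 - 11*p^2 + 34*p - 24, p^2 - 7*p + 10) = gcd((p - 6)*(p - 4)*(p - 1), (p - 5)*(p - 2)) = 1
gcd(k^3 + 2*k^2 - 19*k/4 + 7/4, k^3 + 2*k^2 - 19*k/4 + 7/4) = k^3 + 2*k^2 - 19*k/4 + 7/4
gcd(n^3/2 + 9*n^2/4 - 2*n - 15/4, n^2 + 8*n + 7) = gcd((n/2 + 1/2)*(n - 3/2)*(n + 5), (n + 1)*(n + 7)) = n + 1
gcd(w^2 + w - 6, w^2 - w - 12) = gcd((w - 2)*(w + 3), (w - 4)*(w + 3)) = w + 3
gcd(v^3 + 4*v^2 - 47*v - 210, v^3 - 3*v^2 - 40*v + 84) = v^2 - v - 42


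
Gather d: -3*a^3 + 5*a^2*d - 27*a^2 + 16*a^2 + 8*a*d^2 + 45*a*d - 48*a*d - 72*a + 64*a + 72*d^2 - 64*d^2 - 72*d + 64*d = -3*a^3 - 11*a^2 - 8*a + d^2*(8*a + 8) + d*(5*a^2 - 3*a - 8)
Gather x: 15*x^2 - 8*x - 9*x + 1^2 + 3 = 15*x^2 - 17*x + 4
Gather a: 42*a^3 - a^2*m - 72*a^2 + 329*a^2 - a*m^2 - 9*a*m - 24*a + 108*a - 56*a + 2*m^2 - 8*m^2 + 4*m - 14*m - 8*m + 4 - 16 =42*a^3 + a^2*(257 - m) + a*(-m^2 - 9*m + 28) - 6*m^2 - 18*m - 12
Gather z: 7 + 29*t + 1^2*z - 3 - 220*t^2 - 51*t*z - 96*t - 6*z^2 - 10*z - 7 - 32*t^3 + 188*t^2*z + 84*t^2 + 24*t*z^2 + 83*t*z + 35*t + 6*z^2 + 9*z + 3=-32*t^3 - 136*t^2 + 24*t*z^2 - 32*t + z*(188*t^2 + 32*t)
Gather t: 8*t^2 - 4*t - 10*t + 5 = 8*t^2 - 14*t + 5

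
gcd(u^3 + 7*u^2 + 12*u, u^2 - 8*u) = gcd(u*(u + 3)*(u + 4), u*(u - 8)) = u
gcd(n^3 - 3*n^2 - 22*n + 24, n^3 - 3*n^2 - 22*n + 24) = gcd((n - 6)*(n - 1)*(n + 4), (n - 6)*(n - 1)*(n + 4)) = n^3 - 3*n^2 - 22*n + 24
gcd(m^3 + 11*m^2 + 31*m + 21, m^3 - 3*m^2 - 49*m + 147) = m + 7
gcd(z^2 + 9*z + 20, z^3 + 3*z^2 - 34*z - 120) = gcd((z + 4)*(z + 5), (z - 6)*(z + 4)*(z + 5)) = z^2 + 9*z + 20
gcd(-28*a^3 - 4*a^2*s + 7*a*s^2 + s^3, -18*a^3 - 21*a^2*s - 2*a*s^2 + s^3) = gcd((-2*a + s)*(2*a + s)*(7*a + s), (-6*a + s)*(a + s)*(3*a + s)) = 1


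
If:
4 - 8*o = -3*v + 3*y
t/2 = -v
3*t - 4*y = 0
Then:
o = 1/2 - 5*y/8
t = 4*y/3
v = -2*y/3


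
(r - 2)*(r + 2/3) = r^2 - 4*r/3 - 4/3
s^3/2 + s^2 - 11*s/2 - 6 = (s/2 + 1/2)*(s - 3)*(s + 4)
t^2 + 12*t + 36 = (t + 6)^2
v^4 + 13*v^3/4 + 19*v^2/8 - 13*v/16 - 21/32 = (v - 1/2)*(v + 1/2)*(v + 3/2)*(v + 7/4)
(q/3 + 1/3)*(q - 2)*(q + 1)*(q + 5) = q^4/3 + 5*q^3/3 - q^2 - 17*q/3 - 10/3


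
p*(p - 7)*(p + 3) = p^3 - 4*p^2 - 21*p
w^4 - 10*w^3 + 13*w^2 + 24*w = w*(w - 8)*(w - 3)*(w + 1)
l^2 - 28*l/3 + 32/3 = (l - 8)*(l - 4/3)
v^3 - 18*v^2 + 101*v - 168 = (v - 8)*(v - 7)*(v - 3)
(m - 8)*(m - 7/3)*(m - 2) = m^3 - 37*m^2/3 + 118*m/3 - 112/3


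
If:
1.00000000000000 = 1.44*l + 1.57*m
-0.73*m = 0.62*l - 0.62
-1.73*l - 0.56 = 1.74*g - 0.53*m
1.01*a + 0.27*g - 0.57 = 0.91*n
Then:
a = 0.900990099009901*n - 0.466659967122499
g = 3.86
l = -3.13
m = 3.51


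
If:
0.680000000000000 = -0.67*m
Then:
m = -1.01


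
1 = 1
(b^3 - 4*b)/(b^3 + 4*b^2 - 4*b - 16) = b/(b + 4)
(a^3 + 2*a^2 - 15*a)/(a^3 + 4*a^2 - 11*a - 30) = a/(a + 2)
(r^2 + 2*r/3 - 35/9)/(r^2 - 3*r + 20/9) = (3*r + 7)/(3*r - 4)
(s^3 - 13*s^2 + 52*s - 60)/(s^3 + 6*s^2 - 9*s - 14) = (s^2 - 11*s + 30)/(s^2 + 8*s + 7)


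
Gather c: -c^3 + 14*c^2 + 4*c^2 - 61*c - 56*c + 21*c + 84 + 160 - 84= -c^3 + 18*c^2 - 96*c + 160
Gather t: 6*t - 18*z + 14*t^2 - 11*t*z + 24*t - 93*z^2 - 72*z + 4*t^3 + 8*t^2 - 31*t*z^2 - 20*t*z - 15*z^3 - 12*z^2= 4*t^3 + 22*t^2 + t*(-31*z^2 - 31*z + 30) - 15*z^3 - 105*z^2 - 90*z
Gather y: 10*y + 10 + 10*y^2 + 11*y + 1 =10*y^2 + 21*y + 11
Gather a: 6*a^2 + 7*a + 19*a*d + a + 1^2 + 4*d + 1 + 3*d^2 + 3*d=6*a^2 + a*(19*d + 8) + 3*d^2 + 7*d + 2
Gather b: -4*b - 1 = -4*b - 1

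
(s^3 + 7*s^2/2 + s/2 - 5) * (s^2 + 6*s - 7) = s^5 + 19*s^4/2 + 29*s^3/2 - 53*s^2/2 - 67*s/2 + 35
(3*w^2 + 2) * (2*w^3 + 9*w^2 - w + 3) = 6*w^5 + 27*w^4 + w^3 + 27*w^2 - 2*w + 6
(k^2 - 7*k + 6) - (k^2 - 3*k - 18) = 24 - 4*k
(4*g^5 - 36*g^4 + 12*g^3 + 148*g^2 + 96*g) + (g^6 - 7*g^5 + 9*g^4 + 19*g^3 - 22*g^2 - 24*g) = g^6 - 3*g^5 - 27*g^4 + 31*g^3 + 126*g^2 + 72*g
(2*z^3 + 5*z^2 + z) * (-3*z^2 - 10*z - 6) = -6*z^5 - 35*z^4 - 65*z^3 - 40*z^2 - 6*z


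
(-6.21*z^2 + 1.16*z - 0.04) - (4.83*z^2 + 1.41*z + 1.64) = -11.04*z^2 - 0.25*z - 1.68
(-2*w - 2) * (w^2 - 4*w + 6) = -2*w^3 + 6*w^2 - 4*w - 12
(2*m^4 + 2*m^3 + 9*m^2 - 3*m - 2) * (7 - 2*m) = -4*m^5 + 10*m^4 - 4*m^3 + 69*m^2 - 17*m - 14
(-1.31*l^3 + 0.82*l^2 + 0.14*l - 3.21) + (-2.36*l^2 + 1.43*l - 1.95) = -1.31*l^3 - 1.54*l^2 + 1.57*l - 5.16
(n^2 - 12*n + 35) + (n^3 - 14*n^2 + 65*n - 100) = n^3 - 13*n^2 + 53*n - 65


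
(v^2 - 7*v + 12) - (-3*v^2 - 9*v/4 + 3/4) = 4*v^2 - 19*v/4 + 45/4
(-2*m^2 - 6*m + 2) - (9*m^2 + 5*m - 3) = -11*m^2 - 11*m + 5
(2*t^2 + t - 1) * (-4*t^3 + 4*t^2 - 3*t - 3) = -8*t^5 + 4*t^4 + 2*t^3 - 13*t^2 + 3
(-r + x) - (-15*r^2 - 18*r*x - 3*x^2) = 15*r^2 + 18*r*x - r + 3*x^2 + x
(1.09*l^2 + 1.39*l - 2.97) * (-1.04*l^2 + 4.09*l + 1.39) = -1.1336*l^4 + 3.0125*l^3 + 10.289*l^2 - 10.2152*l - 4.1283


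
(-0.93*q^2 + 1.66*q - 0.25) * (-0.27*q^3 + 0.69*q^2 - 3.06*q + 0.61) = 0.2511*q^5 - 1.0899*q^4 + 4.0587*q^3 - 5.8194*q^2 + 1.7776*q - 0.1525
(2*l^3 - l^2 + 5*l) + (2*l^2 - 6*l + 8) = 2*l^3 + l^2 - l + 8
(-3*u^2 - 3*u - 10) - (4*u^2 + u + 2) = -7*u^2 - 4*u - 12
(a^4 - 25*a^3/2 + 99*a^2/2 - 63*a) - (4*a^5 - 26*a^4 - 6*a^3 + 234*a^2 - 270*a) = -4*a^5 + 27*a^4 - 13*a^3/2 - 369*a^2/2 + 207*a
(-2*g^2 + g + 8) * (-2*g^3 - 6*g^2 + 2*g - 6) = 4*g^5 + 10*g^4 - 26*g^3 - 34*g^2 + 10*g - 48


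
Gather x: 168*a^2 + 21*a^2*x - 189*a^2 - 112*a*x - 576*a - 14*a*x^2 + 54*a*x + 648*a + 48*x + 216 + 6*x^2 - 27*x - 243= -21*a^2 + 72*a + x^2*(6 - 14*a) + x*(21*a^2 - 58*a + 21) - 27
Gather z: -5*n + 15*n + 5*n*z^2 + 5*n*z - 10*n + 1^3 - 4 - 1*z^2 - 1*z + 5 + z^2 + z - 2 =5*n*z^2 + 5*n*z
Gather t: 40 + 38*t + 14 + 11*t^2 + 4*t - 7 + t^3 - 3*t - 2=t^3 + 11*t^2 + 39*t + 45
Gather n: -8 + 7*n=7*n - 8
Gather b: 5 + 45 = 50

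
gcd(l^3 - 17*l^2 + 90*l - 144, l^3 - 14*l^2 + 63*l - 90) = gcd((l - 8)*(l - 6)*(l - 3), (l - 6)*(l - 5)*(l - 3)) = l^2 - 9*l + 18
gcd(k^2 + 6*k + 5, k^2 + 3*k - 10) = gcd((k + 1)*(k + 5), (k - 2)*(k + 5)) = k + 5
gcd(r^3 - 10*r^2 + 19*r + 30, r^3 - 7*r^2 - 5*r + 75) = r - 5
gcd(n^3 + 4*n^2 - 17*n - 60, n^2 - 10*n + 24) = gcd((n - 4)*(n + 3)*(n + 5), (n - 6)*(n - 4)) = n - 4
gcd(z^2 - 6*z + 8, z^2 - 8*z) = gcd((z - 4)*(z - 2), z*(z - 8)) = 1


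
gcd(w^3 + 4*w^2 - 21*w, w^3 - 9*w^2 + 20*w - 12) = 1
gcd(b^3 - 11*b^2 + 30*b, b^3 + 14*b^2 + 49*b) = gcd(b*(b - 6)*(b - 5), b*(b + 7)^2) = b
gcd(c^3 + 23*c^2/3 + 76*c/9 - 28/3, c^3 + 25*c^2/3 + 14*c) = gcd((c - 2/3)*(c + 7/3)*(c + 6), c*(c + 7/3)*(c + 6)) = c^2 + 25*c/3 + 14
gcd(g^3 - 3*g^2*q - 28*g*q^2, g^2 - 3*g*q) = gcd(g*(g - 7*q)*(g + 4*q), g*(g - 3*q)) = g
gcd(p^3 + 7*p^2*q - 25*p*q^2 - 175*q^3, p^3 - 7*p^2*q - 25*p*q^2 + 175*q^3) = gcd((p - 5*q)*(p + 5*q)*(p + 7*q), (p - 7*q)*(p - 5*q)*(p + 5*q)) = p^2 - 25*q^2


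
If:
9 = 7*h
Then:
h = 9/7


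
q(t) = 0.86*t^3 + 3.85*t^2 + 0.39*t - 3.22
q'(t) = 2.58*t^2 + 7.7*t + 0.39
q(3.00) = 55.82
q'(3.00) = 46.71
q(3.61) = 88.82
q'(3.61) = 61.81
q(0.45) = -2.19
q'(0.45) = 4.38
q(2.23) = 26.33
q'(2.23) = 30.39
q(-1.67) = 2.86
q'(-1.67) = -5.27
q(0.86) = 0.51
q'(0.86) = 8.92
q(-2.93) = 7.06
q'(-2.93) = -0.02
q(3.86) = 105.11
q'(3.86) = 68.55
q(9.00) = 939.08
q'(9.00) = 278.67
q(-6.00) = -52.72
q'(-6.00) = 47.07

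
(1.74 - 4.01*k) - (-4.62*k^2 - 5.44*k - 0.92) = 4.62*k^2 + 1.43*k + 2.66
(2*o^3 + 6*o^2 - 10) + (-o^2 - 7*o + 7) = 2*o^3 + 5*o^2 - 7*o - 3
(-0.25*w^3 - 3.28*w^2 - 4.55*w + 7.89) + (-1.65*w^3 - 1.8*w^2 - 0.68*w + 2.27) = -1.9*w^3 - 5.08*w^2 - 5.23*w + 10.16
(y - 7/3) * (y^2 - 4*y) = y^3 - 19*y^2/3 + 28*y/3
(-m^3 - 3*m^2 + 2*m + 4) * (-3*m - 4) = 3*m^4 + 13*m^3 + 6*m^2 - 20*m - 16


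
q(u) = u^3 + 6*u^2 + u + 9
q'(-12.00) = 289.00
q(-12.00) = -867.00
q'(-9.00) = 136.00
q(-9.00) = -243.00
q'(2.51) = 50.02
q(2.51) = 65.12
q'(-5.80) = 32.32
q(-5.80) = 9.93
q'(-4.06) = 1.73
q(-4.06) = 36.92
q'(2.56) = 51.38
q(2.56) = 67.66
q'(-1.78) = -10.85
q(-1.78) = 20.59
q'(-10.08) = 184.86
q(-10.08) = -415.63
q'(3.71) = 86.81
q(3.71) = 146.36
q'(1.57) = 27.23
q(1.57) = 29.23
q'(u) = 3*u^2 + 12*u + 1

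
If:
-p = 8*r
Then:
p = -8*r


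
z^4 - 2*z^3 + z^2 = z^2*(z - 1)^2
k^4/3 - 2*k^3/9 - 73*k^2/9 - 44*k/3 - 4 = (k/3 + 1)*(k - 6)*(k + 1/3)*(k + 2)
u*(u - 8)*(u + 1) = u^3 - 7*u^2 - 8*u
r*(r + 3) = r^2 + 3*r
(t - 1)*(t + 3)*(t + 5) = t^3 + 7*t^2 + 7*t - 15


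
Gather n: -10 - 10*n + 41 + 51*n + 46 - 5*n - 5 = 36*n + 72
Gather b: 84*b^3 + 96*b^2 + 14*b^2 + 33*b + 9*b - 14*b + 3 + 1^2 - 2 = 84*b^3 + 110*b^2 + 28*b + 2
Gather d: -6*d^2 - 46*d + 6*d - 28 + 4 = -6*d^2 - 40*d - 24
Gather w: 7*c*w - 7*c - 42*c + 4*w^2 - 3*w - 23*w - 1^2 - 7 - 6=-49*c + 4*w^2 + w*(7*c - 26) - 14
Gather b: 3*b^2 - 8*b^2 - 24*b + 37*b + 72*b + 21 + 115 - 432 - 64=-5*b^2 + 85*b - 360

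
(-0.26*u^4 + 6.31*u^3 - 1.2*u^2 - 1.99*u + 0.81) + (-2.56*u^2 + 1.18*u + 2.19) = -0.26*u^4 + 6.31*u^3 - 3.76*u^2 - 0.81*u + 3.0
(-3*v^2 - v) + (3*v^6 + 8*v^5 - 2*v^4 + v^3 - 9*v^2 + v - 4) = 3*v^6 + 8*v^5 - 2*v^4 + v^3 - 12*v^2 - 4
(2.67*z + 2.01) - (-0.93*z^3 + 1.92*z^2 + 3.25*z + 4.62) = 0.93*z^3 - 1.92*z^2 - 0.58*z - 2.61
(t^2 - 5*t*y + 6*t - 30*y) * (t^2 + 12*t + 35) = t^4 - 5*t^3*y + 18*t^3 - 90*t^2*y + 107*t^2 - 535*t*y + 210*t - 1050*y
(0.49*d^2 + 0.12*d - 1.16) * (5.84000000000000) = 2.8616*d^2 + 0.7008*d - 6.7744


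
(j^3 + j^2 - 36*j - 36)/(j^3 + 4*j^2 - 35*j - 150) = (j^2 + 7*j + 6)/(j^2 + 10*j + 25)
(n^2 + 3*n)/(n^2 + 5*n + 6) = n/(n + 2)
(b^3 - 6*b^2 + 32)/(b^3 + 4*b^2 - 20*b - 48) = (b - 4)/(b + 6)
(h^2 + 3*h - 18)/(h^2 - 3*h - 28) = (-h^2 - 3*h + 18)/(-h^2 + 3*h + 28)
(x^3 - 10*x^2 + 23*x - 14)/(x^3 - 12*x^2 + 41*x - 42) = (x - 1)/(x - 3)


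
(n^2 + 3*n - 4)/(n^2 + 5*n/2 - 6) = 2*(n - 1)/(2*n - 3)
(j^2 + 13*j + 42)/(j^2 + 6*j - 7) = (j + 6)/(j - 1)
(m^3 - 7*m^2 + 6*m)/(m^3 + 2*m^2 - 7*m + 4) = m*(m - 6)/(m^2 + 3*m - 4)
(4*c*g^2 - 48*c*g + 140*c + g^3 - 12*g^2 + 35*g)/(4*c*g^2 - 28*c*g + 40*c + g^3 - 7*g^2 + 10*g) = (g - 7)/(g - 2)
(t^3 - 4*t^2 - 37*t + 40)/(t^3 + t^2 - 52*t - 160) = (t - 1)/(t + 4)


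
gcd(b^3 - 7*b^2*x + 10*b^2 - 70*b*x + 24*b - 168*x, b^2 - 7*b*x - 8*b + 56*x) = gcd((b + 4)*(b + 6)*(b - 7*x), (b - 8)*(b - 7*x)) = -b + 7*x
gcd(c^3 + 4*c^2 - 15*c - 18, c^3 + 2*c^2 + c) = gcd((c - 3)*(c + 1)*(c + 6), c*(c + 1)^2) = c + 1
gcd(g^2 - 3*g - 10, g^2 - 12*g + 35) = g - 5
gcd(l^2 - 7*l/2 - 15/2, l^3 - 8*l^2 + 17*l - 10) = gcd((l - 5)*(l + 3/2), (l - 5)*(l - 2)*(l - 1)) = l - 5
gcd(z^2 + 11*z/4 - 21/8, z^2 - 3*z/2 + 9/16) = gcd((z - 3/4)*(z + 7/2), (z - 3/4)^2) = z - 3/4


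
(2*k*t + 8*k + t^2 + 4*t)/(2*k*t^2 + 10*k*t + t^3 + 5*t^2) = (t + 4)/(t*(t + 5))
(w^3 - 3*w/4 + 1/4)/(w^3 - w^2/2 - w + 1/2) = (w - 1/2)/(w - 1)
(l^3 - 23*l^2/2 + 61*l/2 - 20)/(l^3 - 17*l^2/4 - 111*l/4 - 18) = 2*(2*l^2 - 7*l + 5)/(4*l^2 + 15*l + 9)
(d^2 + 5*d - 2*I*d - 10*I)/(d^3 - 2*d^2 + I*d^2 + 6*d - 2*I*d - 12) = (d + 5)/(d^2 + d*(-2 + 3*I) - 6*I)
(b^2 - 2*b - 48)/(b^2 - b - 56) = (b + 6)/(b + 7)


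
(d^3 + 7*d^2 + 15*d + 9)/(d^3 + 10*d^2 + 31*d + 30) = (d^2 + 4*d + 3)/(d^2 + 7*d + 10)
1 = 1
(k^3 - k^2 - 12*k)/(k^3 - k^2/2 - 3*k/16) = 16*(-k^2 + k + 12)/(-16*k^2 + 8*k + 3)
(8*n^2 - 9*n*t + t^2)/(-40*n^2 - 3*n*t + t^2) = (-n + t)/(5*n + t)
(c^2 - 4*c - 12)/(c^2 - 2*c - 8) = (c - 6)/(c - 4)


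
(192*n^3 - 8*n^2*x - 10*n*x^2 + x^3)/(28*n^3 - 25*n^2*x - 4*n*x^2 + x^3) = (48*n^2 - 14*n*x + x^2)/(7*n^2 - 8*n*x + x^2)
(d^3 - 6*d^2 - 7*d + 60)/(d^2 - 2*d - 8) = (d^2 - 2*d - 15)/(d + 2)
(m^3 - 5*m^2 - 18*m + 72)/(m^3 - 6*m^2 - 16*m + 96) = (m - 3)/(m - 4)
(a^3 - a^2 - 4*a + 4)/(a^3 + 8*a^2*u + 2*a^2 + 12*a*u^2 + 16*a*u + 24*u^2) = (a^2 - 3*a + 2)/(a^2 + 8*a*u + 12*u^2)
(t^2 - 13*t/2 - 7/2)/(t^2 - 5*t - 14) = (t + 1/2)/(t + 2)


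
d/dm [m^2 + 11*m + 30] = 2*m + 11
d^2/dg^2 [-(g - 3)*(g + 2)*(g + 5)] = -6*g - 8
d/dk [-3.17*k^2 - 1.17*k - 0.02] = -6.34*k - 1.17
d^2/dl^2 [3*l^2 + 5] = 6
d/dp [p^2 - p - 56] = 2*p - 1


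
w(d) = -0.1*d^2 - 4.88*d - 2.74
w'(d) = -0.2*d - 4.88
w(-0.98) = 1.95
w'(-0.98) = -4.68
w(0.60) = -5.70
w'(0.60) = -5.00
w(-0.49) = -0.37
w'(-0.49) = -4.78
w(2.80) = -17.19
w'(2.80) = -5.44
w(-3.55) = 13.32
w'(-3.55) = -4.17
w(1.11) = -8.28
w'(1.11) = -5.10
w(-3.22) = 11.94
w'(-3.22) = -4.24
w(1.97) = -12.74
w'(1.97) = -5.27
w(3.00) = -18.28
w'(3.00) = -5.48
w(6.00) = -35.62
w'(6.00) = -6.08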